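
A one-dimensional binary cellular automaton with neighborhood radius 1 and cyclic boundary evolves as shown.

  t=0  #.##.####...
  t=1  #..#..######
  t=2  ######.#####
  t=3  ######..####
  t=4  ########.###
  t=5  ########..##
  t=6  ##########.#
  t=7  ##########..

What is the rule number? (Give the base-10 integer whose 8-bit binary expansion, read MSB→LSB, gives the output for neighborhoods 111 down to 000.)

215

  [7] ### => #  t=0,i=6
  [6] ##. => #  t=0,i=3
  [5] #.# => .  t=0,i=1
  [4] #.. => #  t=0,i=9
  [3] .## => .  t=0,i=2
  [2] .#. => #  t=0,i=0
  [1] ..# => #  t=0,i=11
  [0] ... => #  t=0,i=10
  bits 11010111 = 215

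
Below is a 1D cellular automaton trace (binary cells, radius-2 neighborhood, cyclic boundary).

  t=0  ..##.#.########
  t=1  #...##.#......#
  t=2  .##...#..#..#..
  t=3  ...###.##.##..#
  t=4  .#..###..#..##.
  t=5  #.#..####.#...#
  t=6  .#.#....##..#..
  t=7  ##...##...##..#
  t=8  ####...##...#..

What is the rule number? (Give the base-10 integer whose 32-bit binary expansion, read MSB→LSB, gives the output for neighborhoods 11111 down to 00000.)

1067926054

  [31] ##### => .  t=0,i=9
  [30] ####. => .  t=0,i=13
  [29] ###.# => #  t=3,i=5
  [28] ###.. => #  t=0,i=14
  [27] ##.## => #  t=3,i=6
  [26] ##.#. => #  t=0,i=4
  [25] ##..# => #  t=0,i=0
  [24] ##... => #  t=1,i=1
  [23] #.### => #  t=0,i=7
  [22] #.##. => .  t=3,i=7
  [21] #.#.# => #  t=0,i=5
  [20] #.#.. => .  t=1,i=7
  [19] #..## => .  t=0,i=1
  [18] #..#. => #  t=2,i=8
  [17] #...# => #  t=1,i=2
  [16] #.... => #  t=1,i=9
  [15] .#### => .  t=0,i=8
  [14] .###. => #  t=3,i=4
  [13] .##.# => .  t=0,i=3
  [12] .##.. => .  t=1,i=0
  [11] .#.## => .  t=0,i=6
  [10] .#.#. => .  t=6,i=2
  [9] .#..# => #  t=2,i=7
  [8] .#... => .  t=1,i=8
  [7] ..### => .  t=3,i=3
  [6] ..##. => .  t=0,i=2
  [5] ..#.# => #  t=6,i=1
  [4] ..#.. => .  t=2,i=6
  [3] ...## => .  t=1,i=3
  [2] ...#. => #  t=2,i=5
  [1] ....# => #  t=1,i=12
  [0] ..... => .  t=1,i=10
  bits 00111111101001110100001000100110 = 1067926054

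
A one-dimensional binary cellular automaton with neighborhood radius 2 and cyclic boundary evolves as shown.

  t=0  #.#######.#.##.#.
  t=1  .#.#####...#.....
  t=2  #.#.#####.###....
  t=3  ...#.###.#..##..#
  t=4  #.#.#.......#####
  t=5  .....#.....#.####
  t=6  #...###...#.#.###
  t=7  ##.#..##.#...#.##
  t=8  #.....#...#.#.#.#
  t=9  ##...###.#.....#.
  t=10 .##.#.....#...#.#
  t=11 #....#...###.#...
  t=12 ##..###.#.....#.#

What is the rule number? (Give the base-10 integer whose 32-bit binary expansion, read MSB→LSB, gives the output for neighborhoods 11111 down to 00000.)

  #####|#  b31=1 t=0,i=4
  ####.|#  b30=1 t=0,i=7
  ###.#|.  b29=0 t=0,i=8
  ###..|#  b28=1 t=1,i=7
  ##.##|#  b27=1 t=2,i=9
  ##.#.|.  b26=0 t=0,i=9
  ##..#|#  b25=1 t=3,i=14
  ##...|#  b24=1 t=1,i=8
  #.###|.  b23=0 t=0,i=2
  #.##.|.  b22=0 t=0,i=12
  #.#.#|.  b21=0 t=0,i=0
  #.#..|.  b20=0 t=3,i=9
  #..##|.  b19=0 t=3,i=11
  #..#.|#  b18=1 t=3,i=15
  #...#|.  b17=0 t=1,i=9
  #....|.  b16=0 t=1,i=13
  .####|#  b15=1 t=0,i=3
  .###.|.  b14=0 t=2,i=11
  .##.#|.  b13=0 t=0,i=13
  .##..|#  b12=1 t=3,i=13
  .#.##|#  b11=1 t=0,i=1
  .#.#.|.  b10=0 t=0,i=16
  .#..#|.  b9=0 t=3,i=10
  .#...|#  b8=1 t=1,i=12
  ..###|.  b7=0 t=4,i=12
  ..##.|#  b6=1 t=3,i=12
  ..#.#|.  b5=0 t=1,i=1
  ..#..|#  b4=1 t=1,i=11
  ...##|#  b3=1 t=4,i=11
  ...#.|#  b2=1 t=1,i=0
  ....#|.  b1=0 t=1,i=16
  .....|.  b0=0 t=1,i=14
  bits 11011011000001001001100101011100 = 3674511708

3674511708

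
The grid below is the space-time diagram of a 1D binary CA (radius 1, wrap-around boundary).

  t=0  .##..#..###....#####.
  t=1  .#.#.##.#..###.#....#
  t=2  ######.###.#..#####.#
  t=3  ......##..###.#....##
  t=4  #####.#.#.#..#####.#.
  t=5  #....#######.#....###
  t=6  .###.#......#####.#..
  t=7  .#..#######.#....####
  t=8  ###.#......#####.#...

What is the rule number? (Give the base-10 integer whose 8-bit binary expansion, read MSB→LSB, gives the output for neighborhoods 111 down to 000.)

61

  nb ###: next=.  (t=0,i=9, bit7=0)
  nb ##.: next=.  (t=0,i=2, bit6=0)
  nb #.#: next=#  (t=1,i=0, bit5=1)
  nb #..: next=#  (t=0,i=3, bit4=1)
  nb .##: next=#  (t=0,i=1, bit3=1)
  nb .#.: next=#  (t=0,i=5, bit2=1)
  nb ..#: next=.  (t=0,i=0, bit1=0)
  nb ...: next=#  (t=0,i=12, bit0=1)
  bits 00111101 = 61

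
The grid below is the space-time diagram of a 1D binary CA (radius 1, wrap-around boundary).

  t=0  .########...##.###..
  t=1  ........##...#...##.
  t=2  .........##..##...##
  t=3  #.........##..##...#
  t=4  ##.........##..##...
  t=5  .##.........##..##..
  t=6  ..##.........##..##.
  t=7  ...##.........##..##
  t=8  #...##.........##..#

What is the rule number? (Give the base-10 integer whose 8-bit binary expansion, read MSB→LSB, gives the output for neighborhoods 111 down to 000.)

  ### -> .   bit 7 = 0  t=0,i=2
  ##. -> #   bit 6 = 1  t=0,i=8
  #.# -> .   bit 5 = 0  t=0,i=14
  #.. -> #   bit 4 = 1  t=0,i=9
  .## -> .   bit 3 = 0  t=0,i=1
  .#. -> #   bit 2 = 1  t=1,i=13
  ..# -> .   bit 1 = 0  t=0,i=0
  ... -> .   bit 0 = 0  t=0,i=10
  bits 01010100 = 84

84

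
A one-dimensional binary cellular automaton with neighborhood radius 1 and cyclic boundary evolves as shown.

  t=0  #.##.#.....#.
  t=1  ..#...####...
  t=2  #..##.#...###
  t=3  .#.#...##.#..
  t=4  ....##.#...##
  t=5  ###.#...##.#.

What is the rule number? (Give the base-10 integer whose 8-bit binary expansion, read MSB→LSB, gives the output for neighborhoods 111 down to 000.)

  ###|.  b7=0 t=1,i=7
  ##.|.  b6=0 t=0,i=3
  #.#|.  b5=0 t=0,i=1
  #..|#  b4=1 t=0,i=6
  .##|#  b3=1 t=0,i=2
  .#.|.  b2=0 t=0,i=0
  ..#|.  b1=0 t=0,i=10
  ...|#  b0=1 t=0,i=7
  bits 00011001 = 25

25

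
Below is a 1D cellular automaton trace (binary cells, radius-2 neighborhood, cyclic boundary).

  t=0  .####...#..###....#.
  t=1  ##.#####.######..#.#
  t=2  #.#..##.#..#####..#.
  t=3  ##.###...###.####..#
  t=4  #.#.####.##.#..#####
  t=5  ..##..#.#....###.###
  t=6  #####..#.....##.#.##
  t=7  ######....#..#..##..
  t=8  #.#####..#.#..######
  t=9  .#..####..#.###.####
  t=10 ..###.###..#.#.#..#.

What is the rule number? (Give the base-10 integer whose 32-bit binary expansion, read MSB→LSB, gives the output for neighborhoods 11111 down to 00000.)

3676987077

  #####|#  b31=1 t=1,i=5
  ####.|#  b30=1 t=0,i=3
  ###.#|.  b29=0 t=1,i=1
  ###..|#  b28=1 t=0,i=4
  ##.##|#  b27=1 t=1,i=2
  ##.#.|.  b26=0 t=2,i=7
  ##..#|#  b25=1 t=1,i=15
  ##...|#  b24=1 t=0,i=5
  #.###|.  b23=0 t=1,i=3
  #.##.|.  b22=0 t=4,i=9
  #.#.#|#  b21=1 t=2,i=0
  #.#..|.  b20=0 t=2,i=2
  #..##|#  b19=1 t=0,i=0
  #..#.|.  b18=0 t=1,i=16
  #...#|#  b17=1 t=0,i=6
  #....|.  b16=0 t=0,i=15
  .####|.  b15=0 t=0,i=2
  .###.|#  b14=1 t=0,i=12
  .##.#|.  b13=0 t=2,i=6
  .##..|#  b12=1 t=5,i=3
  .#.##|#  b11=1 t=1,i=18
  .#.#.|#  b10=1 t=2,i=1
  .#..#|#  b9=1 t=0,i=9
  .#...|.  b8=0 t=5,i=9
  ..###|#  b7=1 t=0,i=1
  ..##.|#  b6=1 t=2,i=5
  ..#.#|.  b5=0 t=1,i=17
  ..#..|.  b4=0 t=0,i=8
  ...##|.  b3=0 t=3,i=8
  ...#.|#  b2=1 t=0,i=7
  ....#|.  b1=0 t=0,i=16
  .....|#  b0=1 t=6,i=10
  bits 11011011001010100101111011000101 = 3676987077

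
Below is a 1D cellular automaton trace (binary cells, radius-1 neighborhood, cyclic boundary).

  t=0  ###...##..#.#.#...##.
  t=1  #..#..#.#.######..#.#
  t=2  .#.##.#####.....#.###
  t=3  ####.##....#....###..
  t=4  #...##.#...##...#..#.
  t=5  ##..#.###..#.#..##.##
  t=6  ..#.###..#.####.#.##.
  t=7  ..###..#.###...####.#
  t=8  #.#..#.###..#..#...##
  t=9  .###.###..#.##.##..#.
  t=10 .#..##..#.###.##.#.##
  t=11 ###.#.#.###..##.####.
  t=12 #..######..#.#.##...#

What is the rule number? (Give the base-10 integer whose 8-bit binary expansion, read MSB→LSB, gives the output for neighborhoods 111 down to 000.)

  ###|.  b7=0 t=0,i=1
  ##.|.  b6=0 t=0,i=2
  #.#|#  b5=1 t=0,i=11
  #..|#  b4=1 t=0,i=3
  .##|#  b3=1 t=0,i=0
  .#.|#  b2=1 t=0,i=10
  ..#|.  b1=0 t=0,i=5
  ...|.  b0=0 t=0,i=4
  bits 00111100 = 60

60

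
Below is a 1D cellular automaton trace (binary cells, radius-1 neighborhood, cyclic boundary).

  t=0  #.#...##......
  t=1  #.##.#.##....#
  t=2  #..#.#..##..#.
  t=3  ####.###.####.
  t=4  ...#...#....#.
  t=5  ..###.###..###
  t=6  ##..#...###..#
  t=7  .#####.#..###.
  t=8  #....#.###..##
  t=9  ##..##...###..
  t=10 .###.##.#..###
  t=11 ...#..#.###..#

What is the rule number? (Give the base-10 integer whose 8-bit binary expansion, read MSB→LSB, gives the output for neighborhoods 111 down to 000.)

  nb ###: next=.  (t=3,i=1, bit7=0)
  nb ##.: next=#  (t=0,i=7, bit6=1)
  nb #.#: next=.  (t=0,i=1, bit5=0)
  nb #..: next=#  (t=0,i=3, bit4=1)
  nb .##: next=.  (t=0,i=6, bit3=0)
  nb .#.: next=#  (t=0,i=0, bit2=1)
  nb ..#: next=#  (t=0,i=5, bit1=1)
  nb ...: next=.  (t=0,i=4, bit0=0)
  bits 01010110 = 86

86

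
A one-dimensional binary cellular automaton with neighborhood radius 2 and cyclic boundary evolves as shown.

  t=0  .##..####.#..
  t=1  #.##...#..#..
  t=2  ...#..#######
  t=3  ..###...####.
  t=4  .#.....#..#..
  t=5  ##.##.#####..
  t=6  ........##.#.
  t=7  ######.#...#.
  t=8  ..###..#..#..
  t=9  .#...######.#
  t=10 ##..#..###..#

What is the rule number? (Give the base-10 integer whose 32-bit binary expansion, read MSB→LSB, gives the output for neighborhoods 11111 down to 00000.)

  nb #####: next=#  (t=2,i=8, bit31=1)
  nb ####.: next=#  (t=0,i=7, bit30=1)
  nb ###.#: next=.  (t=0,i=8, bit29=0)
  nb ###..: next=.  (t=2,i=12, bit28=0)
  nb ##.##: next=.  (t=5,i=2, bit27=0)
  nb ##.#.: next=.  (t=0,i=9, bit26=0)
  nb ##..#: next=#  (t=0,i=3, bit25=1)
  nb ##...: next=.  (t=1,i=4, bit24=0)
  nb #.###: next=.  (t=5,i=6, bit23=0)
  nb #.##.: next=.  (t=1,i=2, bit22=0)
  nb #.#.#: next=#  (t=9,i=12, bit21=1)
  nb #.#..: next=#  (t=0,i=10, bit20=1)
  nb #..##: next=.  (t=0,i=4, bit19=0)
  nb #..#.: next=#  (t=1,i=9, bit18=1)
  nb #...#: next=.  (t=0,i=12, bit17=0)
  nb #....: next=#  (t=4,i=3, bit16=1)
  nb .####: next=.  (t=0,i=6, bit15=0)
  nb .###.: next=.  (t=3,i=3, bit14=0)
  nb .##.#: next=.  (t=5,i=1, bit13=0)
  nb .##..: next=#  (t=0,i=2, bit12=1)
  nb .#.##: next=.  (t=1,i=1, bit11=0)
  nb .#.#.: next=#  (t=9,i=0, bit10=1)
  nb .#..#: next=#  (t=1,i=8, bit9=1)
  nb .#...: next=.  (t=0,i=11, bit8=0)
  nb ..###: next=.  (t=0,i=5, bit7=0)
  nb ..##.: next=.  (t=0,i=1, bit6=0)
  nb ..#.#: next=.  (t=1,i=0, bit5=0)
  nb ..#..: next=#  (t=1,i=7, bit4=1)
  nb ...##: next=#  (t=0,i=0, bit3=1)
  nb ...#.: next=#  (t=1,i=6, bit2=1)
  nb ....#: next=.  (t=4,i=5, bit1=0)
  nb .....: next=#  (t=4,i=4, bit0=1)
  bits 11000010001101010001011000011101 = 3258258973

3258258973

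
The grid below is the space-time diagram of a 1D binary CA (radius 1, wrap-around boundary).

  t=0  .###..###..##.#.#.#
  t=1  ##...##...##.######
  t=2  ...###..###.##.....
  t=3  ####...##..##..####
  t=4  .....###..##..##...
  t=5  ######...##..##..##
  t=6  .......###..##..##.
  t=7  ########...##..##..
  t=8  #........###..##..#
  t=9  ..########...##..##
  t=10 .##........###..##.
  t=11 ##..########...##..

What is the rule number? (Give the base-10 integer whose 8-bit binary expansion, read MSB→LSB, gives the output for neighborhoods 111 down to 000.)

47

  ###|.  b7=0 t=0,i=2
  ##.|.  b6=0 t=0,i=3
  #.#|#  b5=1 t=0,i=0
  #..|.  b4=0 t=0,i=4
  .##|#  b3=1 t=0,i=1
  .#.|#  b2=1 t=0,i=14
  ..#|#  b1=1 t=0,i=5
  ...|#  b0=1 t=1,i=3
  bits 00101111 = 47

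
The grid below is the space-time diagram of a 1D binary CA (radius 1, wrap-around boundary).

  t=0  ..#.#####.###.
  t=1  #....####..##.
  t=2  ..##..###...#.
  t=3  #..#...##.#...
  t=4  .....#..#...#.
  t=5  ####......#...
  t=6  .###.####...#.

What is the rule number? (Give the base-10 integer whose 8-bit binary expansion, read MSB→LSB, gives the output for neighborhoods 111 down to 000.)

193

  nb ###: next=#  (t=0,i=5, bit7=1)
  nb ##.: next=#  (t=0,i=8, bit6=1)
  nb #.#: next=.  (t=0,i=3, bit5=0)
  nb #..: next=.  (t=0,i=13, bit4=0)
  nb .##: next=.  (t=0,i=4, bit3=0)
  nb .#.: next=.  (t=0,i=2, bit2=0)
  nb ..#: next=.  (t=0,i=1, bit1=0)
  nb ...: next=#  (t=0,i=0, bit0=1)
  bits 11000001 = 193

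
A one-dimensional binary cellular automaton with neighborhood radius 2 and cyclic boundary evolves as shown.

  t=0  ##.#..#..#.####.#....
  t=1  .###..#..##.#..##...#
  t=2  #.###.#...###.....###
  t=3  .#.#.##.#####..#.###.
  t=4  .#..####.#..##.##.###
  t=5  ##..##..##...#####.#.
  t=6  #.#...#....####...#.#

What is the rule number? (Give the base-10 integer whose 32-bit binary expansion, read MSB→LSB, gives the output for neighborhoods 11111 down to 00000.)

  nb #####: next=.  (t=3,i=10, bit31=0)
  nb ####.: next=.  (t=0,i=13, bit30=0)
  nb ###.#: next=.  (t=0,i=14, bit29=0)
  nb ###..: next=#  (t=1,i=3, bit28=1)
  nb ##.##: next=#  (t=2,i=1, bit27=1)
  nb ##.#.: next=#  (t=0,i=2, bit26=1)
  nb ##..#: next=#  (t=1,i=4, bit25=1)
  nb ##...: next=.  (t=1,i=17, bit24=0)
  nb #.###: next=.  (t=0,i=11, bit23=0)
  nb #.##.: next=#  (t=3,i=5, bit22=1)
  nb #.#.#: next=.  (t=3,i=3, bit21=0)
  nb #.#..: next=#  (t=0,i=3, bit20=1)
  nb #..##: next=.  (t=1,i=8, bit19=0)
  nb #..#.: next=.  (t=0,i=5, bit18=0)
  nb #...#: next=#  (t=1,i=18, bit17=1)
  nb #....: next=.  (t=0,i=18, bit16=0)
  nb .####: next=#  (t=0,i=12, bit15=1)
  nb .###.: next=#  (t=1,i=2, bit14=1)
  nb .##.#: next=#  (t=0,i=1, bit13=1)
  nb .##..: next=.  (t=1,i=16, bit12=0)
  nb .#.##: next=#  (t=0,i=10, bit11=1)
  nb .#.#.: next=.  (t=3,i=2, bit10=0)
  nb .#..#: next=.  (t=0,i=4, bit9=0)
  nb .#...: next=.  (t=0,i=17, bit8=0)
  nb ..###: next=#  (t=2,i=10, bit7=1)
  nb ..##.: next=.  (t=0,i=0, bit6=0)
  nb ..#.#: next=#  (t=0,i=9, bit5=1)
  nb ..#..: next=#  (t=0,i=6, bit4=1)
  nb ...##: next=#  (t=0,i=20, bit3=1)
  nb ...#.: next=#  (t=1,i=19, bit2=1)
  nb ....#: next=.  (t=0,i=19, bit1=0)
  nb .....: next=#  (t=2,i=15, bit0=1)
  bits 00011110010100101110100010111101 = 508750013

508750013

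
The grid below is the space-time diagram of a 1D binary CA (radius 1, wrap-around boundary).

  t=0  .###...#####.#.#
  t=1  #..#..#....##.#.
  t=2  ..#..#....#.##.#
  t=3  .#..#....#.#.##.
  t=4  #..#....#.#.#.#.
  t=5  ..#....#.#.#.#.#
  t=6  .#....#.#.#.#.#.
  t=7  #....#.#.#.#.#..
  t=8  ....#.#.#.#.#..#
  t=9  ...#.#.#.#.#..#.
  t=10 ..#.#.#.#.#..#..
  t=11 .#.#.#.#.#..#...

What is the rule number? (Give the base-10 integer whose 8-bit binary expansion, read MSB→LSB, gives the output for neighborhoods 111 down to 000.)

  [7] ### => .  t=0,i=2
  [6] ##. => #  t=0,i=3
  [5] #.# => #  t=0,i=0
  [4] #.. => .  t=0,i=4
  [3] .## => .  t=0,i=1
  [2] .#. => .  t=0,i=13
  [1] ..# => #  t=0,i=6
  [0] ... => .  t=0,i=5
  bits 01100010 = 98

98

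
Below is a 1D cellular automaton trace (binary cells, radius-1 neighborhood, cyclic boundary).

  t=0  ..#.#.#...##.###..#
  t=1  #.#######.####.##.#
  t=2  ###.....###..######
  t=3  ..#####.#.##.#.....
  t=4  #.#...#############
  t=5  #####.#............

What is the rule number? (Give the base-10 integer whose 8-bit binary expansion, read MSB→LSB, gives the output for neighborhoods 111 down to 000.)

125

  ### -> .   bit 7 = 0  t=0,i=14
  ##. -> #   bit 6 = 1  t=0,i=11
  #.# -> #   bit 5 = 1  t=0,i=3
  #.. -> #   bit 4 = 1  t=0,i=0
  .## -> #   bit 3 = 1  t=0,i=10
  .#. -> #   bit 2 = 1  t=0,i=2
  ..# -> .   bit 1 = 0  t=0,i=1
  ... -> #   bit 0 = 1  t=0,i=8
  bits 01111101 = 125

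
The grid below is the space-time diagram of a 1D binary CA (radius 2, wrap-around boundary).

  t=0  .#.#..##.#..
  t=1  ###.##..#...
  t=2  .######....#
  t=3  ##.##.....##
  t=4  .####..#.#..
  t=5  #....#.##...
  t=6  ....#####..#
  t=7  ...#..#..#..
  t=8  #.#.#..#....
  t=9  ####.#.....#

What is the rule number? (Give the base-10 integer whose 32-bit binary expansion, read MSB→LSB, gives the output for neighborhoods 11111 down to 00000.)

2934464045

  [31] ##### => #  t=2,i=3
  [30] ####. => .  t=2,i=5
  [29] ###.# => #  t=1,i=2
  [28] ###.. => .  t=2,i=6
  [27] ##.## => #  t=1,i=3
  [26] ##.#. => #  t=0,i=8
  [25] ##..# => #  t=1,i=6
  [24] ##... => .  t=2,i=7
  [23] #.### => #  t=2,i=1
  [22] #.##. => #  t=1,i=4
  [21] #.#.# => #  t=8,i=2
  [20] #.#.. => .  t=0,i=3
  [19] #..## => #  t=0,i=5
  [18] #..#. => .  t=1,i=7
  [17] #...# => .  t=0,i=11
  [16] #.... => .  t=2,i=8
  [15] .#### => .  t=2,i=2
  [14] .###. => #  t=1,i=1
  [13] .##.# => .  t=0,i=7
  [12] .##.. => #  t=1,i=5
  [11] .#.## => #  t=2,i=0
  [10] .#.#. => #  t=0,i=2
  [9] .#..# => #  t=0,i=4
  [8] .#... => .  t=0,i=10
  [7] ..### => .  t=1,i=0
  [6] ..##. => .  t=0,i=6
  [5] ..#.# => #  t=0,i=1
  [4] ..#.. => .  t=1,i=8
  [3] ...## => #  t=1,i=11
  [2] ...#. => #  t=0,i=0
  [1] ....# => .  t=2,i=9
  [0] ..... => #  t=3,i=7
  bits 10101110111010000101111000101101 = 2934464045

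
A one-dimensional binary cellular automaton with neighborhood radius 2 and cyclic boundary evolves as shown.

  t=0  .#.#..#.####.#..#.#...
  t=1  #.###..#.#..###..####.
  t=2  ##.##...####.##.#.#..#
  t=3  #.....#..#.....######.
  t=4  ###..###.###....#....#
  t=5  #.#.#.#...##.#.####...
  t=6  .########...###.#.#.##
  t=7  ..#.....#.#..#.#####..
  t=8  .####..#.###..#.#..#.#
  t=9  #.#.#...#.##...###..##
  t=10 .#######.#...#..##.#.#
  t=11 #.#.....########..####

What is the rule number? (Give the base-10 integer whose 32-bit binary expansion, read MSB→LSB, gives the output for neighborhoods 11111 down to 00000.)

339463956

  #####|.  b31=0 t=3,i=17
  ####.|.  b30=0 t=0,i=10
  ###.#|.  b29=0 t=0,i=11
  ###..|#  b28=1 t=1,i=4
  ##.##|.  b27=0 t=2,i=2
  ##.#.|#  b26=1 t=0,i=12
  ##..#|.  b25=0 t=1,i=5
  ##...|.  b24=0 t=2,i=5
  #.###|.  b23=0 t=0,i=8
  #.##.|.  b22=0 t=2,i=3
  #.#.#|#  b21=1 t=1,i=0
  #.#..|#  b20=1 t=0,i=3
  #..##|#  b19=1 t=1,i=11
  #..#.|.  b18=0 t=0,i=5
  #...#|#  b17=1 t=2,i=6
  #....|#  b16=1 t=0,i=20
  .####|#  b15=1 t=0,i=9
  .###.|#  b14=1 t=1,i=3
  .##.#|.  b13=0 t=2,i=14
  .##..|.  b12=0 t=2,i=4
  .#.##|#  b11=1 t=0,i=7
  .#.#.|#  b10=1 t=0,i=2
  .#..#|#  b9=1 t=0,i=4
  .#...|#  b8=1 t=0,i=19
  ..###|.  b7=0 t=1,i=12
  ..##.|.  b6=0 t=5,i=10
  ..#.#|.  b5=0 t=0,i=1
  ..#..|#  b4=1 t=3,i=6
  ...##|.  b3=0 t=2,i=7
  ...#.|#  b2=1 t=0,i=0
  ....#|.  b1=0 t=0,i=21
  .....|.  b0=0 t=3,i=3
  bits 00010100001110111100111100010100 = 339463956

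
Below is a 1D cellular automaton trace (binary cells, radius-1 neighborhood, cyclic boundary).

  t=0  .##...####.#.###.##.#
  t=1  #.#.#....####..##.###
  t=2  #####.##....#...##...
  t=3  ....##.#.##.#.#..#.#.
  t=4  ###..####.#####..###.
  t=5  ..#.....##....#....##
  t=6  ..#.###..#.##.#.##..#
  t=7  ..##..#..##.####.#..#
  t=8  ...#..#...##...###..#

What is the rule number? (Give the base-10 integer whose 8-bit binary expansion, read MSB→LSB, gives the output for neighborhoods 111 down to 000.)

101

  nb ###: next=.  (t=0,i=7, bit7=0)
  nb ##.: next=#  (t=0,i=2, bit6=1)
  nb #.#: next=#  (t=0,i=0, bit5=1)
  nb #..: next=.  (t=0,i=3, bit4=0)
  nb .##: next=.  (t=0,i=1, bit3=0)
  nb .#.: next=#  (t=0,i=11, bit2=1)
  nb ..#: next=.  (t=0,i=5, bit1=0)
  nb ...: next=#  (t=0,i=4, bit0=1)
  bits 01100101 = 101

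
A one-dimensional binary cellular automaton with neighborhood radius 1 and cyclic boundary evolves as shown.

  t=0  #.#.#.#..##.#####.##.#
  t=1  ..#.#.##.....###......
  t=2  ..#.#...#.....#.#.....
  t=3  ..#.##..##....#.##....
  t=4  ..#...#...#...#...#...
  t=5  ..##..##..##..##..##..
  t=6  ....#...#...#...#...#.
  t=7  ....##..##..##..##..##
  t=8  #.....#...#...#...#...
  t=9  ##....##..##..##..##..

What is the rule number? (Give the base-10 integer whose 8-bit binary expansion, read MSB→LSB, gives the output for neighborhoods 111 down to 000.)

  ###|#  b7=1 t=0,i=13
  ##.|.  b6=0 t=0,i=0
  #.#|.  b5=0 t=0,i=1
  #..|#  b4=1 t=0,i=7
  .##|.  b3=0 t=0,i=9
  .#.|#  b2=1 t=0,i=2
  ..#|.  b1=0 t=0,i=8
  ...|.  b0=0 t=1,i=0
  bits 10010100 = 148

148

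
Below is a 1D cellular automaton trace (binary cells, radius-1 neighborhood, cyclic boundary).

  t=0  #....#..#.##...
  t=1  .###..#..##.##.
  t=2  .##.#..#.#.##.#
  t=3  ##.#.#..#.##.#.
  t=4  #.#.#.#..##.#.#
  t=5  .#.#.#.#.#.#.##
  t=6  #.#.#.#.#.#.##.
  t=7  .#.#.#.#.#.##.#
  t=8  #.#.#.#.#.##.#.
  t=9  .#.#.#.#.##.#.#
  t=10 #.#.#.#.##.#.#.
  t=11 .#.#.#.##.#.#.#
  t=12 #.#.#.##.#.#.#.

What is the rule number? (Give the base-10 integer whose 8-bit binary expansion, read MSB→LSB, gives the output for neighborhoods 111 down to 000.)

185

  ###|#  b7=1 t=1,i=2
  ##.|.  b6=0 t=0,i=11
  #.#|#  b5=1 t=0,i=9
  #..|#  b4=1 t=0,i=1
  .##|#  b3=1 t=0,i=10
  .#.|.  b2=0 t=0,i=0
  ..#|.  b1=0 t=0,i=4
  ...|#  b0=1 t=0,i=2
  bits 10111001 = 185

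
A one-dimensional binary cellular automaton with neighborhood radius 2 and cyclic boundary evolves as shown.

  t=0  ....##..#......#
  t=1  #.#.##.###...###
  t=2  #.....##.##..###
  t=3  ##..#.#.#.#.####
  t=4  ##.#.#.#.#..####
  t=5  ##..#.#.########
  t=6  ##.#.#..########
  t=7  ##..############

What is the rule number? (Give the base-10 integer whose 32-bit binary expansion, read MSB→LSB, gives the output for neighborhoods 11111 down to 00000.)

4187789270

  ##### -> #   bit 31 = 1  t=3,i=14
  ####. -> #   bit 30 = 1  t=1,i=15
  ###.# -> #   bit 29 = 1  t=1,i=0
  ###.. -> #   bit 28 = 1  t=1,i=9
  ##.## -> #   bit 27 = 1  t=1,i=6
  ##.#. -> .   bit 26 = 0  t=1,i=1
  ##..# -> .   bit 25 = 0  t=0,i=6
  ##... -> #   bit 24 = 1  t=1,i=10
  #.### -> #   bit 23 = 1  t=1,i=7
  #.##. -> .   bit 22 = 0  t=1,i=4
  #.#.# -> .   bit 21 = 0  t=1,i=2
  #.#.. -> #   bit 20 = 1  t=4,i=9
  #..## -> #   bit 19 = 1  t=2,i=12
  #..#. -> #   bit 18 = 1  t=0,i=7
  #...# -> .   bit 17 = 0  t=1,i=11
  #.... -> .   bit 16 = 0  t=0,i=1
  .#### -> #   bit 15 = 1  t=1,i=14
  .###. -> .   bit 14 = 0  t=1,i=8
  .##.# -> .   bit 13 = 0  t=1,i=5
  .##.. -> #   bit 12 = 1  t=0,i=5
  .#.## -> .   bit 11 = 0  t=1,i=3
  .#.#. -> #   bit 10 = 1  t=3,i=5
  .#..# -> #   bit 9 = 1  t=4,i=10
  .#... -> #   bit 8 = 1  t=0,i=0
  ..### -> #   bit 7 = 1  t=1,i=13
  ..##. -> #   bit 6 = 1  t=0,i=4
  ..#.# -> .   bit 5 = 0  t=3,i=4
  ..#.. -> #   bit 4 = 1  t=0,i=8
  ...## -> .   bit 3 = 0  t=0,i=3
  ...#. -> #   bit 2 = 1  t=0,i=14
  ....# -> #   bit 1 = 1  t=0,i=2
  ..... -> .   bit 0 = 0  t=0,i=11
  bits 11111001100111001001011111010110 = 4187789270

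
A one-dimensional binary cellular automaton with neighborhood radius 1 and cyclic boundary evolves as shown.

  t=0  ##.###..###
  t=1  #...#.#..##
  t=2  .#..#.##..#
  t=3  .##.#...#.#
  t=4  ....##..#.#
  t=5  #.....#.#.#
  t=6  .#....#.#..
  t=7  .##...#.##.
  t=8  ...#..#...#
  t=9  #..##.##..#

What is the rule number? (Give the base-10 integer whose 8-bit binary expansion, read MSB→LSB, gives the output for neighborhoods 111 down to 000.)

148

  ###|#  b7=1 t=0,i=0
  ##.|.  b6=0 t=0,i=1
  #.#|.  b5=0 t=0,i=2
  #..|#  b4=1 t=0,i=6
  .##|.  b3=0 t=0,i=3
  .#.|#  b2=1 t=1,i=4
  ..#|.  b1=0 t=0,i=7
  ...|.  b0=0 t=1,i=2
  bits 10010100 = 148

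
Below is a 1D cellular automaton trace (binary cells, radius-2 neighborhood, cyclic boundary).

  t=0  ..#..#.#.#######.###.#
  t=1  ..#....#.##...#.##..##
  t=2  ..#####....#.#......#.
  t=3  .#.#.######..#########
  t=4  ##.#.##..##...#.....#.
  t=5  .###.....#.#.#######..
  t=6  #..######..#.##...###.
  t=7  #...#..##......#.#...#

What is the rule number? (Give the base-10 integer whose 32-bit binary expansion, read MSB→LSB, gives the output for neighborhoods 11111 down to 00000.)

1571922271

  ##### -> .   bit 31 = 0  t=0,i=11
  ####. -> #   bit 30 = 1  t=0,i=14
  ###.# -> .   bit 29 = 0  t=0,i=15
  ###.. -> #   bit 28 = 1  t=2,i=6
  ##.## -> #   bit 27 = 1  t=0,i=16
  ##.#. -> #   bit 26 = 1  t=0,i=20
  ##..# -> .   bit 25 = 0  t=1,i=0
  ##... -> #   bit 24 = 1  t=1,i=11
  #.### -> #   bit 23 = 1  t=0,i=9
  #.##. -> .   bit 22 = 0  t=1,i=9
  #.#.# -> #   bit 21 = 1  t=0,i=7
  #.#.. -> #   bit 20 = 1  t=0,i=21
  #..## -> .   bit 19 = 0  t=1,i=19
  #..#. -> .   bit 18 = 0  t=0,i=1
  #...# -> .   bit 17 = 0  t=1,i=12
  #.... -> #   bit 16 = 1  t=1,i=4
  .#### -> #   bit 15 = 1  t=0,i=10
  .###. -> .   bit 14 = 0  t=0,i=18
  .##.# -> #   bit 13 = 1  t=4,i=1
  .##.. -> .   bit 12 = 0  t=1,i=10
  .#.## -> .   bit 11 = 0  t=0,i=8
  .#.#. -> .   bit 10 = 0  t=0,i=6
  .#..# -> .   bit 9 = 0  t=0,i=0
  .#... -> #   bit 8 = 1  t=1,i=3
  ..### -> .   bit 7 = 0  t=2,i=2
  ..##. -> #   bit 6 = 1  t=1,i=20
  ..#.# -> .   bit 5 = 0  t=0,i=5
  ..#.. -> #   bit 4 = 1  t=0,i=2
  ...## -> #   bit 3 = 1  t=2,i=1
  ...#. -> #   bit 2 = 1  t=1,i=6
  ....# -> #   bit 1 = 1  t=1,i=5
  ..... -> #   bit 0 = 1  t=2,i=16
  bits 01011101101100011010000101011111 = 1571922271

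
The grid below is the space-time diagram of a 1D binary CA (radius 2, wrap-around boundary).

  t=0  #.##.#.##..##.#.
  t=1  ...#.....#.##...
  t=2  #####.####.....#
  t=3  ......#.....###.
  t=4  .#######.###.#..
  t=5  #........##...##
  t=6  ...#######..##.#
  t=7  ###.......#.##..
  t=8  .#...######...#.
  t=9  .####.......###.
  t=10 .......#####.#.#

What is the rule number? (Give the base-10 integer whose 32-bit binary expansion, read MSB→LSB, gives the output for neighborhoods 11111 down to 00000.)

42099071

  #####|.  b31=0 t=2,i=1
  ####.|.  b30=0 t=2,i=3
  ###.#|.  b29=0 t=2,i=4
  ###..|.  b28=0 t=2,i=9
  ##.##|.  b27=0 t=2,i=5
  ##.#.|.  b26=0 t=0,i=4
  ##..#|#  b25=1 t=0,i=9
  ##...|.  b24=0 t=1,i=13
  #.###|#  b23=1 t=2,i=6
  #.##.|.  b22=0 t=0,i=2
  #.#.#|.  b21=0 t=0,i=0
  #.#..|.  b20=0 t=4,i=13
  #..##|.  b19=0 t=0,i=10
  #..#.|.  b18=0 t=8,i=0
  #...#|#  b17=1 t=4,i=15
  #....|.  b16=0 t=1,i=5
  .####|.  b15=0 t=2,i=0
  .###.|#  b14=1 t=3,i=13
  .##.#|#  b13=1 t=0,i=3
  .##..|.  b12=0 t=0,i=8
  .#.##|.  b11=0 t=0,i=1
  .#.#.|.  b10=0 t=0,i=15
  .#..#|.  b9=0 t=8,i=15
  .#...|#  b8=1 t=1,i=4
  ..###|.  b7=0 t=2,i=15
  ..##.|#  b6=1 t=0,i=11
  ..#.#|#  b5=1 t=1,i=9
  ..#..|#  b4=1 t=1,i=3
  ...##|#  b3=1 t=2,i=14
  ...#.|#  b2=1 t=1,i=2
  ....#|#  b1=1 t=1,i=1
  .....|#  b0=1 t=1,i=0
  bits 00000010100000100110000101111111 = 42099071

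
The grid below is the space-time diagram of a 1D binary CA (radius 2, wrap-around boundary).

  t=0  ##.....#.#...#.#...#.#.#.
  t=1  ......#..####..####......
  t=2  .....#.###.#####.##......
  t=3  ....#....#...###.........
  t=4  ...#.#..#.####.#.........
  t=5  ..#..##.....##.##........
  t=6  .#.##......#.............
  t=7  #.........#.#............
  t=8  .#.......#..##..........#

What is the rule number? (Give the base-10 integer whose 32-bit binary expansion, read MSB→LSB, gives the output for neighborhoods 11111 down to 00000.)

  #####|#  b31=1 t=2,i=13
  ####.|#  b30=1 t=1,i=11
  ###.#|#  b29=1 t=2,i=9
  ###..|#  b28=1 t=1,i=12
  ##.##|.  b27=0 t=2,i=10
  ##.#.|.  b26=0 t=4,i=14
  ##..#|#  b25=1 t=1,i=13
  ##...|.  b24=0 t=0,i=2
  #.###|.  b23=0 t=2,i=7
  #.##.|.  b22=0 t=0,i=0
  #.#.#|.  b21=0 t=0,i=21
  #.#..|#  b20=1 t=0,i=9
  #..##|#  b19=1 t=1,i=8
  #..#.|.  b18=0 t=4,i=7
  #...#|#  b17=1 t=0,i=11
  #....|.  b16=0 t=0,i=3
  .####|.  b15=0 t=1,i=10
  .###.|.  b14=0 t=2,i=8
  .##.#|.  b13=0 t=5,i=13
  .##..|.  b12=0 t=0,i=1
  .#.##|.  b11=0 t=0,i=24
  .#.#.|.  b10=0 t=0,i=8
  .#..#|#  b9=1 t=1,i=7
  .#...|#  b8=1 t=0,i=10
  ..###|#  b7=1 t=1,i=9
  ..##.|.  b6=0 t=5,i=5
  ..#.#|.  b5=0 t=0,i=7
  ..#..|.  b4=0 t=1,i=6
  ...##|#  b3=1 t=3,i=12
  ...#.|#  b2=1 t=0,i=6
  ....#|.  b1=0 t=0,i=5
  .....|.  b0=0 t=0,i=4
  bits 11110010000110100000001110001100 = 4061791116

4061791116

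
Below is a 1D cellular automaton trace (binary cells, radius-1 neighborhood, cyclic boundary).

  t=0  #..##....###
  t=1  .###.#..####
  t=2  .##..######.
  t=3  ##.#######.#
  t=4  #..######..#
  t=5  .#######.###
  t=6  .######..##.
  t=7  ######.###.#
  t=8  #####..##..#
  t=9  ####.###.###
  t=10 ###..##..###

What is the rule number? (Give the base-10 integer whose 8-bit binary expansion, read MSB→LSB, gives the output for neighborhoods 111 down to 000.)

158

  nb ###: next=#  (t=0,i=10, bit7=1)
  nb ##.: next=.  (t=0,i=0, bit6=0)
  nb #.#: next=.  (t=1,i=0, bit5=0)
  nb #..: next=#  (t=0,i=1, bit4=1)
  nb .##: next=#  (t=0,i=3, bit3=1)
  nb .#.: next=#  (t=1,i=5, bit2=1)
  nb ..#: next=#  (t=0,i=2, bit1=1)
  nb ...: next=.  (t=0,i=6, bit0=0)
  bits 10011110 = 158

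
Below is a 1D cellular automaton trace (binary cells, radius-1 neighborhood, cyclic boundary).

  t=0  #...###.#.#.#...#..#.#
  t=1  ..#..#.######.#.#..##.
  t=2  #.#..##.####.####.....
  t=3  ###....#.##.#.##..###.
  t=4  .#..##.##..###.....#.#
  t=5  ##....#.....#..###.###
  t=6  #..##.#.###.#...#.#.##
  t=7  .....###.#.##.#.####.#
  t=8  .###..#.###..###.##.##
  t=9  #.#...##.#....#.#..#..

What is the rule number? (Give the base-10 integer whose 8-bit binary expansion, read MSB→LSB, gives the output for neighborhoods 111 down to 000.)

165

  nb ###: next=#  (t=0,i=5, bit7=1)
  nb ##.: next=.  (t=0,i=0, bit6=0)
  nb #.#: next=#  (t=0,i=7, bit5=1)
  nb #..: next=.  (t=0,i=1, bit4=0)
  nb .##: next=.  (t=0,i=4, bit3=0)
  nb .#.: next=#  (t=0,i=8, bit2=1)
  nb ..#: next=.  (t=0,i=3, bit1=0)
  nb ...: next=#  (t=0,i=2, bit0=1)
  bits 10100101 = 165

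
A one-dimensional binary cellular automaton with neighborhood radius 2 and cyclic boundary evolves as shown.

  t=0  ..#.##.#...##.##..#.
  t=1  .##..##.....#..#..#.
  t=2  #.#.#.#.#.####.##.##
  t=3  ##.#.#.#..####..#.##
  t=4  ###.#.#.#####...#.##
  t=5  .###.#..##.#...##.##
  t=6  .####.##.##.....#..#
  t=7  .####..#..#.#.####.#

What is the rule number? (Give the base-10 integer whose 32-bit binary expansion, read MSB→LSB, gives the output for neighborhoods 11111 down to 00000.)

1686763190

  ##### -> .   bit 31 = 0  t=4,i=0
  ####. -> #   bit 30 = 1  t=2,i=12
  ###.# -> #   bit 29 = 1  t=2,i=0
  ###.. -> .   bit 28 = 0  t=3,i=13
  ##.## -> .   bit 27 = 0  t=0,i=13
  ##.#. -> #   bit 26 = 1  t=0,i=6
  ##..# -> .   bit 25 = 0  t=0,i=16
  ##... -> .   bit 24 = 0  t=1,i=7
  #.### -> #   bit 23 = 1  t=2,i=10
  #.##. -> .   bit 22 = 0  t=0,i=4
  #.#.# -> .   bit 21 = 0  t=2,i=2
  #.#.. -> .   bit 20 = 0  t=0,i=7
  #..## -> #   bit 19 = 1  t=1,i=0
  #..#. -> .   bit 18 = 0  t=0,i=17
  #...# -> .   bit 17 = 0  t=0,i=0
  #.... -> #   bit 16 = 1  t=1,i=8
  .#### -> #   bit 15 = 1  t=2,i=11
  .###. -> #   bit 14 = 1  t=2,i=19
  .##.# -> #   bit 13 = 1  t=0,i=5
  .##.. -> #   bit 12 = 1  t=0,i=15
  .#.## -> .   bit 11 = 0  t=0,i=3
  .#.#. -> #   bit 10 = 1  t=2,i=3
  .#..# -> #   bit 9 = 1  t=1,i=13
  .#... -> .   bit 8 = 0  t=0,i=8
  ..### -> #   bit 7 = 1  t=3,i=10
  ..##. -> .   bit 6 = 0  t=0,i=11
  ..#.# -> #   bit 5 = 1  t=0,i=2
  ..#.. -> #   bit 4 = 1  t=0,i=18
  ...## -> .   bit 3 = 0  t=0,i=10
  ...#. -> #   bit 2 = 1  t=0,i=1
  ....# -> #   bit 1 = 1  t=1,i=10
  ..... -> .   bit 0 = 0  t=1,i=9
  bits 01100100100010011111011010110110 = 1686763190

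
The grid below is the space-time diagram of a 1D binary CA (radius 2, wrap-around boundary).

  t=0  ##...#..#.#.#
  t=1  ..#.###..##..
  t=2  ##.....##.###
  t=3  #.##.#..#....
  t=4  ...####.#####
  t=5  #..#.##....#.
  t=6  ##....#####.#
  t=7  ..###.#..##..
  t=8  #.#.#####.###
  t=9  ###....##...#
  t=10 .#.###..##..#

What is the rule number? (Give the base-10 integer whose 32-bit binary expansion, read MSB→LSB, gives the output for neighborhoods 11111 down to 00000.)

  nb #####: next=.  (t=2,i=12, bit31=0)
  nb ####.: next=#  (t=2,i=0, bit30=1)
  nb ###.#: next=#  (t=4,i=6, bit29=1)
  nb ###..: next=.  (t=0,i=1, bit28=0)
  nb ##.##: next=.  (t=2,i=9, bit27=0)
  nb ##.#.: next=#  (t=3,i=4, bit26=1)
  nb ##..#: next=#  (t=1,i=7, bit25=1)
  nb ##...: next=#  (t=0,i=2, bit24=1)
  nb #.###: next=.  (t=0,i=12, bit23=0)
  nb #.##.: next=.  (t=3,i=2, bit22=0)
  nb #.#.#: next=#  (t=0,i=10, bit21=1)
  nb #.#..: next=#  (t=3,i=5, bit20=1)
  nb #..##: next=#  (t=1,i=8, bit19=1)
  nb #..#.: next=.  (t=0,i=7, bit18=0)
  nb #...#: next=.  (t=0,i=3, bit17=0)
  nb #....: next=#  (t=1,i=12, bit16=1)
  nb .####: next=.  (t=2,i=11, bit15=0)
  nb .###.: next=.  (t=0,i=0, bit14=0)
  nb .##.#: next=#  (t=2,i=8, bit13=1)
  nb .##..: next=#  (t=1,i=10, bit12=1)
  nb .#.##: next=.  (t=0,i=11, bit11=0)
  nb .#.#.: next=#  (t=0,i=9, bit10=1)
  nb .#..#: next=#  (t=0,i=6, bit9=1)
  nb .#...: next=#  (t=3,i=9, bit8=1)
  nb ..###: next=#  (t=4,i=3, bit7=1)
  nb ..##.: next=.  (t=1,i=9, bit6=0)
  nb ..#.#: next=.  (t=0,i=8, bit5=0)
  nb ..#..: next=#  (t=0,i=5, bit4=1)
  nb ...##: next=.  (t=2,i=6, bit3=0)
  nb ...#.: next=#  (t=0,i=4, bit2=1)
  nb ....#: next=#  (t=1,i=0, bit1=1)
  nb .....: next=.  (t=2,i=4, bit0=0)
  bits 01100111001110010011011110010110 = 1731803030

1731803030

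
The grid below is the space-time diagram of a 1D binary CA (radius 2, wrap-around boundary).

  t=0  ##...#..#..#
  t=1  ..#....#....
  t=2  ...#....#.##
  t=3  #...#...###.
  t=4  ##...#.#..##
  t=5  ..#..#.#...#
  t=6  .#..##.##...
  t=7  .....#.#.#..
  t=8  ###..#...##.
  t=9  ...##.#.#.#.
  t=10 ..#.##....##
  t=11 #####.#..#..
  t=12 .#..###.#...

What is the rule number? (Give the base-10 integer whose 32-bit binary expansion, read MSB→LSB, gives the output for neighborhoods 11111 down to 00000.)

659859753

  [31] ##### => .  t=11,i=2
  [30] ####. => .  t=4,i=0
  [29] ###.# => #  t=3,i=10
  [28] ###.. => .  t=0,i=1
  [27] ##.## => .  t=6,i=6
  [26] ##.#. => #  t=3,i=11
  [25] ##..# => #  t=8,i=3
  [24] ##... => #  t=0,i=2
  [23] #.### => .  t=8,i=0
  [22] #.##. => #  t=2,i=10
  [21] #.#.# => .  t=7,i=7
  [20] #.#.. => #  t=3,i=0
  [19] #..## => .  t=0,i=10
  [18] #..#. => #  t=0,i=7
  [17] #...# => .  t=0,i=3
  [16] #.... => .  t=1,i=4
  [15] .#### => #  t=4,i=11
  [14] .###. => .  t=0,i=0
  [13] .##.# => #  t=6,i=5
  [12] .##.. => .  t=2,i=11
  [11] .#.## => #  t=2,i=9
  [10] .#.#. => .  t=4,i=6
  [9] .#..# => .  t=0,i=6
  [8] .#... => #  t=1,i=3
  [7] ..### => .  t=0,i=11
  [6] ..##. => .  t=6,i=4
  [5] ..#.# => #  t=2,i=8
  [4] ..#.. => .  t=0,i=5
  [3] ...## => #  t=3,i=7
  [2] ...#. => .  t=0,i=4
  [1] ....# => .  t=1,i=0
  [0] ..... => #  t=1,i=10
  bits 00100111010101001010100100101001 = 659859753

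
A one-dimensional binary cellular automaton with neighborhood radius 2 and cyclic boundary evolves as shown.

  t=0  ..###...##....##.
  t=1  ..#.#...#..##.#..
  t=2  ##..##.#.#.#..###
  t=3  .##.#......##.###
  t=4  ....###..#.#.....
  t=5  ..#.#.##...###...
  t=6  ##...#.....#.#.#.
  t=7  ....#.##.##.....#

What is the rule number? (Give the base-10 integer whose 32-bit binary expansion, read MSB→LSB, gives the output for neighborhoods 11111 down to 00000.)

  nb #####: next=#  (t=2,i=16, bit31=1)
  nb ####.: next=.  (t=2,i=0, bit30=0)
  nb ###.#: next=.  (t=3,i=16, bit29=0)
  nb ###..: next=#  (t=0,i=4, bit28=1)
  nb ##.##: next=.  (t=3,i=0, bit27=0)
  nb ##.#.: next=.  (t=1,i=13, bit26=0)
  nb ##..#: next=#  (t=2,i=2, bit25=1)
  nb ##...: next=.  (t=0,i=5, bit24=0)
  nb #.###: next=.  (t=3,i=14, bit23=0)
  nb #.##.: next=.  (t=3,i=1, bit22=0)
  nb #.#.#: next=.  (t=2,i=7, bit21=0)
  nb #.#..: next=#  (t=1,i=4, bit20=1)
  nb #..##: next=.  (t=1,i=10, bit19=0)
  nb #..#.: next=.  (t=4,i=8, bit18=0)
  nb #...#: next=.  (t=0,i=0, bit17=0)
  nb #....: next=#  (t=0,i=11, bit16=1)
  nb .####: next=#  (t=2,i=15, bit15=1)
  nb .###.: next=.  (t=0,i=3, bit14=0)
  nb .##.#: next=.  (t=1,i=12, bit13=0)
  nb .##..: next=.  (t=0,i=9, bit12=0)
  nb .#.##: next=#  (t=5,i=5, bit11=1)
  nb .#.#.: next=.  (t=1,i=3, bit10=0)
  nb .#..#: next=#  (t=1,i=9, bit9=1)
  nb .#...: next=#  (t=1,i=5, bit8=1)
  nb ..###: next=#  (t=0,i=2, bit7=1)
  nb ..##.: next=#  (t=0,i=8, bit6=1)
  nb ..#.#: next=.  (t=1,i=2, bit5=0)
  nb ..#..: next=.  (t=1,i=8, bit4=0)
  nb ...##: next=.  (t=0,i=1, bit3=0)
  nb ...#.: next=#  (t=1,i=1, bit2=1)
  nb ....#: next=#  (t=0,i=12, bit1=1)
  nb .....: next=.  (t=3,i=7, bit0=0)
  bits 10010010000100011000101111000110 = 2450623430

2450623430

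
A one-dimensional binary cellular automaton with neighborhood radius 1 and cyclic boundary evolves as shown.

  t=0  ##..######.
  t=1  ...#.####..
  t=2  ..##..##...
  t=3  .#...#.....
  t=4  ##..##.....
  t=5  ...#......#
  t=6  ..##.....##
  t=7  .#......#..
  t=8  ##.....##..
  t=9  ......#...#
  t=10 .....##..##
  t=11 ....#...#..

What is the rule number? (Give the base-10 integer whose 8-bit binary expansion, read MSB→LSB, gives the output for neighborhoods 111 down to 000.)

  nb ###: next=#  (t=0,i=5, bit7=1)
  nb ##.: next=.  (t=0,i=1, bit6=0)
  nb #.#: next=.  (t=0,i=10, bit5=0)
  nb #..: next=.  (t=0,i=2, bit4=0)
  nb .##: next=.  (t=0,i=0, bit3=0)
  nb .#.: next=#  (t=1,i=3, bit2=1)
  nb ..#: next=#  (t=0,i=3, bit1=1)
  nb ...: next=.  (t=1,i=0, bit0=0)
  bits 10000110 = 134

134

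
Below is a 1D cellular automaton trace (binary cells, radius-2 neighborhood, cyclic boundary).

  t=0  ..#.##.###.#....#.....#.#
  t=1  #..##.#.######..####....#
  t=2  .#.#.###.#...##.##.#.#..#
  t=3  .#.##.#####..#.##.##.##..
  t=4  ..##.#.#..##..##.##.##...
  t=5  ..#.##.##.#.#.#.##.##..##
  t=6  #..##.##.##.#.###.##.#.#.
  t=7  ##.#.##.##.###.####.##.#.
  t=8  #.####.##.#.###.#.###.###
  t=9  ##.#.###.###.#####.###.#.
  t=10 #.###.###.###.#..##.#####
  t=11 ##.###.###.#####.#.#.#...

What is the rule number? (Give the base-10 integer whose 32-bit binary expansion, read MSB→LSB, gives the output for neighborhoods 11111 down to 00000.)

1047645137

  ##### -> .   bit 31 = 0  t=1,i=10
  ####. -> .   bit 30 = 0  t=1,i=12
  ###.# -> #   bit 29 = 1  t=0,i=9
  ###.. -> #   bit 28 = 1  t=1,i=13
  ##.## -> #   bit 27 = 1  t=0,i=6
  ##.#. -> #   bit 26 = 1  t=0,i=10
  ##..# -> #   bit 25 = 1  t=1,i=1
  ##... -> .   bit 24 = 0  t=1,i=20
  #.### -> .   bit 23 = 0  t=0,i=7
  #.##. -> #   bit 22 = 1  t=0,i=4
  #.#.# -> #   bit 21 = 1  t=1,i=6
  #.#.. -> #   bit 20 = 1  t=0,i=11
  #..## -> .   bit 19 = 0  t=1,i=2
  #..#. -> .   bit 18 = 0  t=0,i=1
  #...# -> .   bit 17 = 0  t=2,i=11
  #.... -> #   bit 16 = 1  t=0,i=13
  .#### -> #   bit 15 = 1  t=1,i=9
  .###. -> #   bit 14 = 1  t=0,i=8
  .##.# -> .   bit 13 = 0  t=0,i=5
  .##.. -> .   bit 12 = 0  t=1,i=0
  .#.## -> #   bit 11 = 1  t=0,i=3
  .#.#. -> .   bit 10 = 0  t=0,i=23
  .#..# -> #   bit 9 = 1  t=0,i=0
  .#... -> #   bit 8 = 1  t=0,i=12
  ..### -> #   bit 7 = 1  t=1,i=16
  ..##. -> #   bit 6 = 1  t=1,i=3
  ..#.# -> .   bit 5 = 0  t=0,i=2
  ..#.. -> #   bit 4 = 1  t=0,i=16
  ...## -> .   bit 3 = 0  t=1,i=23
  ...#. -> .   bit 2 = 0  t=0,i=15
  ....# -> .   bit 1 = 0  t=0,i=14
  ..... -> #   bit 0 = 1  t=0,i=19
  bits 00111110011100011100101111010001 = 1047645137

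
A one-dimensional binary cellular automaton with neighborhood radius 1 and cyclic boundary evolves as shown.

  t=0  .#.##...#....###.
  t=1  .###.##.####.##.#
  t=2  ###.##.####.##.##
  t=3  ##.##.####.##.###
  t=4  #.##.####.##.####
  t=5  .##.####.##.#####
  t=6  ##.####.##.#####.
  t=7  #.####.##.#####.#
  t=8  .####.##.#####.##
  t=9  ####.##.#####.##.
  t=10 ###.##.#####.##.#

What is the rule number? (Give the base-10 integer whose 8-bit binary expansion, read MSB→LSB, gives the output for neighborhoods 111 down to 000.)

189

  [7] ### => #  t=0,i=14
  [6] ##. => .  t=0,i=4
  [5] #.# => #  t=0,i=2
  [4] #.. => #  t=0,i=5
  [3] .## => #  t=0,i=3
  [2] .#. => #  t=0,i=1
  [1] ..# => .  t=0,i=0
  [0] ... => #  t=0,i=6
  bits 10111101 = 189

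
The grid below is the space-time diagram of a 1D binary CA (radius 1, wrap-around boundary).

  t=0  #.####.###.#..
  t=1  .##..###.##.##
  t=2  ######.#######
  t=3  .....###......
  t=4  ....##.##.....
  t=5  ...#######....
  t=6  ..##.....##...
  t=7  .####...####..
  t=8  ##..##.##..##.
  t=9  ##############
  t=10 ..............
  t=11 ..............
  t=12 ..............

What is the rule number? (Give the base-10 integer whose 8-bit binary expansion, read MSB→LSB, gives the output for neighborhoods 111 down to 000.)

122

  nb ###: next=.  (t=0,i=3, bit7=0)
  nb ##.: next=#  (t=0,i=5, bit6=1)
  nb #.#: next=#  (t=0,i=1, bit5=1)
  nb #..: next=#  (t=0,i=12, bit4=1)
  nb .##: next=#  (t=0,i=2, bit3=1)
  nb .#.: next=.  (t=0,i=0, bit2=0)
  nb ..#: next=#  (t=0,i=13, bit1=1)
  nb ...: next=.  (t=3,i=0, bit0=0)
  bits 01111010 = 122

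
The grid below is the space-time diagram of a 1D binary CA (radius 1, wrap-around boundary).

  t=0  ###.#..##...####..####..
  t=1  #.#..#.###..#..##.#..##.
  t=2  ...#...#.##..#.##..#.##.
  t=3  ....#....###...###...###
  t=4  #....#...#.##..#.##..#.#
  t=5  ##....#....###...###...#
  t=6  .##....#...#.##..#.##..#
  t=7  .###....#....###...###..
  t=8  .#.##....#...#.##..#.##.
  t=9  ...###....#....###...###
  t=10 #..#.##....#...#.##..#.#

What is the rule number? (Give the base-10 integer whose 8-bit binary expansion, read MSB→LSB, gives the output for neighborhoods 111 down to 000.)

  ### -> .   bit 7 = 0  t=0,i=1
  ##. -> #   bit 6 = 1  t=0,i=2
  #.# -> .   bit 5 = 0  t=0,i=3
  #.. -> #   bit 4 = 1  t=0,i=5
  .## -> #   bit 3 = 1  t=0,i=0
  .#. -> .   bit 2 = 0  t=0,i=4
  ..# -> .   bit 1 = 0  t=0,i=6
  ... -> .   bit 0 = 0  t=0,i=10
  bits 01011000 = 88

88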